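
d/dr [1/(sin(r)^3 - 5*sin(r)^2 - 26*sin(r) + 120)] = (-3*sin(r)^2 + 10*sin(r) + 26)*cos(r)/(sin(r)^3 - 5*sin(r)^2 - 26*sin(r) + 120)^2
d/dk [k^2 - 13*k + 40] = 2*k - 13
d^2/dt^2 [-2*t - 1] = 0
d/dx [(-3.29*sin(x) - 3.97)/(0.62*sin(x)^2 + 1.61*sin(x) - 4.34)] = (2.0398*sin(x)^2 + 4.9228*sin(x) + 20.6703)*cos(x)/(0.3844*sin(x)^4 + 1.9964*sin(x)^3 - 2.7895*sin(x)^2 - 13.9748*sin(x) + 18.8356)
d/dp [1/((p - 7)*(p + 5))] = 2*(1 - p)/(p^4 - 4*p^3 - 66*p^2 + 140*p + 1225)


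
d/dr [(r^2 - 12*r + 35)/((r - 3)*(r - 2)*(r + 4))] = (-r^4 + 24*r^3 - 131*r^2 + 118*r + 202)/(r^6 - 2*r^5 - 27*r^4 + 76*r^3 + 148*r^2 - 672*r + 576)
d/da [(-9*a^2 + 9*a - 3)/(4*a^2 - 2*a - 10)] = 3*(-3*a^2 + 34*a - 16)/(2*(4*a^4 - 4*a^3 - 19*a^2 + 10*a + 25))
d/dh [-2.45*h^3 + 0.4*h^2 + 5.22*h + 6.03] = -7.35*h^2 + 0.8*h + 5.22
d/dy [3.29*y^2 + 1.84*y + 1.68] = 6.58*y + 1.84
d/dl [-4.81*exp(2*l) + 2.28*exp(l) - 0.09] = (2.28 - 9.62*exp(l))*exp(l)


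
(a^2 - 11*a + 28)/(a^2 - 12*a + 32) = (a - 7)/(a - 8)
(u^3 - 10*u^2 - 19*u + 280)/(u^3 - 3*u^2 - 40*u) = (u - 7)/u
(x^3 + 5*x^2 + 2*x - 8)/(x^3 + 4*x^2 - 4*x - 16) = (x - 1)/(x - 2)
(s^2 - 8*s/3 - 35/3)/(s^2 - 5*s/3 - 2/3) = (-3*s^2 + 8*s + 35)/(-3*s^2 + 5*s + 2)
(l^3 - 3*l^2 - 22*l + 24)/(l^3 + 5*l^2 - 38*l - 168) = (l - 1)/(l + 7)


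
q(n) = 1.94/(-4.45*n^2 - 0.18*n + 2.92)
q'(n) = 1.94*(8.9*n + 0.18)/(-4.45*n^2 - 0.18*n + 2.92)^2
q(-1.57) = -0.25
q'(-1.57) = -0.44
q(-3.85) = -0.03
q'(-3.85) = -0.02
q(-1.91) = -0.15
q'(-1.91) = -0.19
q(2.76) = -0.06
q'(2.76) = 0.05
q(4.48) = -0.02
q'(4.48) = 0.01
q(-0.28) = 0.74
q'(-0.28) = -0.65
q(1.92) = -0.14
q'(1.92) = 0.18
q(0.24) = 0.74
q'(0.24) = 0.65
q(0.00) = 0.66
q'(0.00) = 0.04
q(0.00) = 0.66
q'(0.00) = 0.04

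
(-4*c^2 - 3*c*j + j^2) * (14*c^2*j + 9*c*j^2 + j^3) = -56*c^4*j - 78*c^3*j^2 - 17*c^2*j^3 + 6*c*j^4 + j^5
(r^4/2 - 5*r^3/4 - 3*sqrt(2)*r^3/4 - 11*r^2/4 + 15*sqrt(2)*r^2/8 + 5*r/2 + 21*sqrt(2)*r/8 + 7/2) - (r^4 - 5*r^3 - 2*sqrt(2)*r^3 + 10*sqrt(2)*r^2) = -r^4/2 + 5*sqrt(2)*r^3/4 + 15*r^3/4 - 65*sqrt(2)*r^2/8 - 11*r^2/4 + 5*r/2 + 21*sqrt(2)*r/8 + 7/2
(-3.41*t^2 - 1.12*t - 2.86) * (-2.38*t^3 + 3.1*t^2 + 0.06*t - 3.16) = 8.1158*t^5 - 7.9054*t^4 + 3.1302*t^3 + 1.8424*t^2 + 3.3676*t + 9.0376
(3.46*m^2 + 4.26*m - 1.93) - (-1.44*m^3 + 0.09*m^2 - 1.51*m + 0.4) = 1.44*m^3 + 3.37*m^2 + 5.77*m - 2.33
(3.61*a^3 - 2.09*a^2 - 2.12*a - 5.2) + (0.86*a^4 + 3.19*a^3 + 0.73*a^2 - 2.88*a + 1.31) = 0.86*a^4 + 6.8*a^3 - 1.36*a^2 - 5.0*a - 3.89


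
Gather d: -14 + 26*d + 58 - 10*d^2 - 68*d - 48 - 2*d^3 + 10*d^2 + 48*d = -2*d^3 + 6*d - 4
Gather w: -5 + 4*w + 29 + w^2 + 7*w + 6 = w^2 + 11*w + 30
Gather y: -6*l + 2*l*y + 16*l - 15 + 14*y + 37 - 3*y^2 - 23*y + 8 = 10*l - 3*y^2 + y*(2*l - 9) + 30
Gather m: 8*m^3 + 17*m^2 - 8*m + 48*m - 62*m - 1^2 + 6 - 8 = 8*m^3 + 17*m^2 - 22*m - 3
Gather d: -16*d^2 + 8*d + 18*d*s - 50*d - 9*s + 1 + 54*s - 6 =-16*d^2 + d*(18*s - 42) + 45*s - 5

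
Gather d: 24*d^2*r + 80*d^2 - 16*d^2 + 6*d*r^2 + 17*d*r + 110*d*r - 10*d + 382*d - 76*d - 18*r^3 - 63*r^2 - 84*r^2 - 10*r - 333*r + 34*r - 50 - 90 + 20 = d^2*(24*r + 64) + d*(6*r^2 + 127*r + 296) - 18*r^3 - 147*r^2 - 309*r - 120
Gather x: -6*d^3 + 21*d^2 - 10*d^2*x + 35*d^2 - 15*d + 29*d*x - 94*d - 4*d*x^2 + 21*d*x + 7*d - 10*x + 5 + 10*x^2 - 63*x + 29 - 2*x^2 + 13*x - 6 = -6*d^3 + 56*d^2 - 102*d + x^2*(8 - 4*d) + x*(-10*d^2 + 50*d - 60) + 28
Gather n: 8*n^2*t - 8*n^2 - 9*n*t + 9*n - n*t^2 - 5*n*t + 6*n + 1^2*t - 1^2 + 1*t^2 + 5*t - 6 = n^2*(8*t - 8) + n*(-t^2 - 14*t + 15) + t^2 + 6*t - 7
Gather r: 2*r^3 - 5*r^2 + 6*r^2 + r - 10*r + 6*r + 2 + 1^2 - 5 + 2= 2*r^3 + r^2 - 3*r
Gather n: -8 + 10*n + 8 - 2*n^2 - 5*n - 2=-2*n^2 + 5*n - 2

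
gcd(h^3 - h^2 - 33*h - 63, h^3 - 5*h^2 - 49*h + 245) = h - 7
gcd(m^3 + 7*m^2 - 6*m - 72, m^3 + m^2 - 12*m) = m^2 + m - 12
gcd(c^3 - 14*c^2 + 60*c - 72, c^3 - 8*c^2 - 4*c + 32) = c - 2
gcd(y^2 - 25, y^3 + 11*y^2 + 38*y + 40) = y + 5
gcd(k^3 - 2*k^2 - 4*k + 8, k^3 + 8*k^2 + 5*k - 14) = k + 2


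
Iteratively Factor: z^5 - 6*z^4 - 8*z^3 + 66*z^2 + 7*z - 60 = (z - 5)*(z^4 - z^3 - 13*z^2 + z + 12) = (z - 5)*(z + 3)*(z^3 - 4*z^2 - z + 4) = (z - 5)*(z - 1)*(z + 3)*(z^2 - 3*z - 4) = (z - 5)*(z - 1)*(z + 1)*(z + 3)*(z - 4)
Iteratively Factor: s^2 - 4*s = (s)*(s - 4)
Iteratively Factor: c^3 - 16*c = (c + 4)*(c^2 - 4*c) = c*(c + 4)*(c - 4)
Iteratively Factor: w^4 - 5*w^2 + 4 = (w - 2)*(w^3 + 2*w^2 - w - 2) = (w - 2)*(w + 1)*(w^2 + w - 2) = (w - 2)*(w + 1)*(w + 2)*(w - 1)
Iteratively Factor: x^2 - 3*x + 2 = (x - 2)*(x - 1)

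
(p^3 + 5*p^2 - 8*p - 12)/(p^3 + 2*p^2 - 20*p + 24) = (p + 1)/(p - 2)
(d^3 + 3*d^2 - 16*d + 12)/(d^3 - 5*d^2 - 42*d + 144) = (d^2 - 3*d + 2)/(d^2 - 11*d + 24)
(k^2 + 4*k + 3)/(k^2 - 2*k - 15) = (k + 1)/(k - 5)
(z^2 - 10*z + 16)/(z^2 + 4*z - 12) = (z - 8)/(z + 6)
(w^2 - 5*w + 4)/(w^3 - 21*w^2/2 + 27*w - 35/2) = 2*(w - 4)/(2*w^2 - 19*w + 35)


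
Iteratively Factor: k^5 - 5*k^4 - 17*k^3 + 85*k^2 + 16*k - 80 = (k + 4)*(k^4 - 9*k^3 + 19*k^2 + 9*k - 20) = (k - 1)*(k + 4)*(k^3 - 8*k^2 + 11*k + 20) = (k - 1)*(k + 1)*(k + 4)*(k^2 - 9*k + 20) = (k - 4)*(k - 1)*(k + 1)*(k + 4)*(k - 5)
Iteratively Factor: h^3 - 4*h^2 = (h)*(h^2 - 4*h) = h^2*(h - 4)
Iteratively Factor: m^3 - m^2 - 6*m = (m + 2)*(m^2 - 3*m) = m*(m + 2)*(m - 3)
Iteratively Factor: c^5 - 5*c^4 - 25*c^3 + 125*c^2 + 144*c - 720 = (c - 4)*(c^4 - c^3 - 29*c^2 + 9*c + 180) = (c - 5)*(c - 4)*(c^3 + 4*c^2 - 9*c - 36) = (c - 5)*(c - 4)*(c + 4)*(c^2 - 9) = (c - 5)*(c - 4)*(c - 3)*(c + 4)*(c + 3)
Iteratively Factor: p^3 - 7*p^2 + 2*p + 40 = (p - 5)*(p^2 - 2*p - 8) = (p - 5)*(p + 2)*(p - 4)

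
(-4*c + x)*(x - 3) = -4*c*x + 12*c + x^2 - 3*x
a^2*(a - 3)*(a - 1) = a^4 - 4*a^3 + 3*a^2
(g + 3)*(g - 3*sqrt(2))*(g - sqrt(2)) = g^3 - 4*sqrt(2)*g^2 + 3*g^2 - 12*sqrt(2)*g + 6*g + 18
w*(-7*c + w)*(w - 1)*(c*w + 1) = -7*c^2*w^3 + 7*c^2*w^2 + c*w^4 - c*w^3 - 7*c*w^2 + 7*c*w + w^3 - w^2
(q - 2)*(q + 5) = q^2 + 3*q - 10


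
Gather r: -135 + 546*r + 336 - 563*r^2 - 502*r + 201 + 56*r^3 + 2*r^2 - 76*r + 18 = 56*r^3 - 561*r^2 - 32*r + 420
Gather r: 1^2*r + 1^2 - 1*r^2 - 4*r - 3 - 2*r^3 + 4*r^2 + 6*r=-2*r^3 + 3*r^2 + 3*r - 2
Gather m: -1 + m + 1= m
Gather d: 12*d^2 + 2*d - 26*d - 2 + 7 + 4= 12*d^2 - 24*d + 9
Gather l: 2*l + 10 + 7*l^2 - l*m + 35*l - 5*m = 7*l^2 + l*(37 - m) - 5*m + 10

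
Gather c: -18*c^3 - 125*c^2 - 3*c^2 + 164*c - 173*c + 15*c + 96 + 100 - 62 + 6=-18*c^3 - 128*c^2 + 6*c + 140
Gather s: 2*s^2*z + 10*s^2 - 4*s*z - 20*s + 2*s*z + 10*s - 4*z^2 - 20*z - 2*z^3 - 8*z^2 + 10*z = s^2*(2*z + 10) + s*(-2*z - 10) - 2*z^3 - 12*z^2 - 10*z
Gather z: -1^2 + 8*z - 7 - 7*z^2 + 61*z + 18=-7*z^2 + 69*z + 10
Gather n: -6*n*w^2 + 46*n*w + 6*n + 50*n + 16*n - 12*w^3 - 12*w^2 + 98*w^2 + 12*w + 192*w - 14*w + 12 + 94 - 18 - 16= n*(-6*w^2 + 46*w + 72) - 12*w^3 + 86*w^2 + 190*w + 72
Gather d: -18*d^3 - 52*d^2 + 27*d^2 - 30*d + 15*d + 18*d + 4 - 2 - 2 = -18*d^3 - 25*d^2 + 3*d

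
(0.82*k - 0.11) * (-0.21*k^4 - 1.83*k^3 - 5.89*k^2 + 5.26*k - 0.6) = -0.1722*k^5 - 1.4775*k^4 - 4.6285*k^3 + 4.9611*k^2 - 1.0706*k + 0.066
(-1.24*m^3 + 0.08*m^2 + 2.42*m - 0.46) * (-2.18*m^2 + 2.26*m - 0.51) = 2.7032*m^5 - 2.9768*m^4 - 4.4624*m^3 + 6.4312*m^2 - 2.2738*m + 0.2346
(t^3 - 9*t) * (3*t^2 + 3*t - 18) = 3*t^5 + 3*t^4 - 45*t^3 - 27*t^2 + 162*t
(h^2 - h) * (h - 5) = h^3 - 6*h^2 + 5*h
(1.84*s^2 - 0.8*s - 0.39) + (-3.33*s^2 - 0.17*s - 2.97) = -1.49*s^2 - 0.97*s - 3.36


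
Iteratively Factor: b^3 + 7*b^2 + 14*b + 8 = (b + 4)*(b^2 + 3*b + 2) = (b + 1)*(b + 4)*(b + 2)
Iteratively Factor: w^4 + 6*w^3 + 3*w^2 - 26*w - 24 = (w + 4)*(w^3 + 2*w^2 - 5*w - 6) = (w + 1)*(w + 4)*(w^2 + w - 6) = (w - 2)*(w + 1)*(w + 4)*(w + 3)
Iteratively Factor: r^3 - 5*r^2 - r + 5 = (r - 1)*(r^2 - 4*r - 5) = (r - 1)*(r + 1)*(r - 5)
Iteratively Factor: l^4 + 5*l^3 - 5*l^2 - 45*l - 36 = (l - 3)*(l^3 + 8*l^2 + 19*l + 12) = (l - 3)*(l + 3)*(l^2 + 5*l + 4) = (l - 3)*(l + 1)*(l + 3)*(l + 4)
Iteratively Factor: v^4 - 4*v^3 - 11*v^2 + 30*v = (v - 2)*(v^3 - 2*v^2 - 15*v) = v*(v - 2)*(v^2 - 2*v - 15) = v*(v - 2)*(v + 3)*(v - 5)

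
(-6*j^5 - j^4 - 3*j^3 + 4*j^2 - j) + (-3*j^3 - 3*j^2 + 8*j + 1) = -6*j^5 - j^4 - 6*j^3 + j^2 + 7*j + 1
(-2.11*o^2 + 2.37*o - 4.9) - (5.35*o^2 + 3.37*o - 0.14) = -7.46*o^2 - 1.0*o - 4.76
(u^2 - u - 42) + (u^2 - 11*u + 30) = 2*u^2 - 12*u - 12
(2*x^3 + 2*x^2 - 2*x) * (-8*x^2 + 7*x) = -16*x^5 - 2*x^4 + 30*x^3 - 14*x^2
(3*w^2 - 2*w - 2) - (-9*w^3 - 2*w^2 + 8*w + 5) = 9*w^3 + 5*w^2 - 10*w - 7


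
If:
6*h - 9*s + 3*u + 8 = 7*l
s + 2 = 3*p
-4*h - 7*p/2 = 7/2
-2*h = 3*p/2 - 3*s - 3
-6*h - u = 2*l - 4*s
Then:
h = -147/148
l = 560/481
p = 5/37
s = -59/37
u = -2643/962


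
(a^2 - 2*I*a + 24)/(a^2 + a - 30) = (a^2 - 2*I*a + 24)/(a^2 + a - 30)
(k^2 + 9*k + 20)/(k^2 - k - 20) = (k + 5)/(k - 5)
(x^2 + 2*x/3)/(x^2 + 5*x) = (x + 2/3)/(x + 5)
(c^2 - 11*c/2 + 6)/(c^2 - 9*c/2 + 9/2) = (c - 4)/(c - 3)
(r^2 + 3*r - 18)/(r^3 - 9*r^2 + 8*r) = (r^2 + 3*r - 18)/(r*(r^2 - 9*r + 8))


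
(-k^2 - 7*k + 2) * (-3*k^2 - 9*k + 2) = 3*k^4 + 30*k^3 + 55*k^2 - 32*k + 4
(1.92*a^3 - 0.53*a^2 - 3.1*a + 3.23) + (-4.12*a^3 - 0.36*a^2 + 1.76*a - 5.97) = -2.2*a^3 - 0.89*a^2 - 1.34*a - 2.74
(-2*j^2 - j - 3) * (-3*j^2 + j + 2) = 6*j^4 + j^3 + 4*j^2 - 5*j - 6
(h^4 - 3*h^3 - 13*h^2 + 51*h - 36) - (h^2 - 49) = h^4 - 3*h^3 - 14*h^2 + 51*h + 13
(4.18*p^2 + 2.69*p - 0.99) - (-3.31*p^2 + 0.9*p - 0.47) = 7.49*p^2 + 1.79*p - 0.52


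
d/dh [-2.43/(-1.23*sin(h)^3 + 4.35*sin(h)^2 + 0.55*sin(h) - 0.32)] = (-8.9667*sin(h)^2 + 21.141*sin(h) + 1.3365)*cos(h)/(1.23*sin(h)^3 - 4.35*sin(h)^2 - 0.55*sin(h) + 0.32)^2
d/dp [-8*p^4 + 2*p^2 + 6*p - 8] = -32*p^3 + 4*p + 6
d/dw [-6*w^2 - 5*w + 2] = -12*w - 5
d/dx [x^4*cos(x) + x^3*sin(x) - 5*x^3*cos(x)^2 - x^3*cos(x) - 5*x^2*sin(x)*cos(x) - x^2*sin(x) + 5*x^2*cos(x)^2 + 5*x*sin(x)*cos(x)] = -x^4*sin(x) + x^3*sin(x) + 5*x^3*sin(2*x) + 5*x^3*cos(x) + 3*x^2*sin(x) - 5*x^2*sin(2*x) - 4*x^2*cos(x) - 25*x^2*cos(2*x)/2 - 15*x^2/2 - 2*x*sin(x) - 5*x*sin(2*x) + 10*x*cos(2*x) + 5*x + 5*sin(2*x)/2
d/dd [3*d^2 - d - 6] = 6*d - 1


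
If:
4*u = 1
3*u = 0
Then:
No Solution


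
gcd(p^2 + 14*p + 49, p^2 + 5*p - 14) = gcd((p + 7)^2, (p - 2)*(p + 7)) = p + 7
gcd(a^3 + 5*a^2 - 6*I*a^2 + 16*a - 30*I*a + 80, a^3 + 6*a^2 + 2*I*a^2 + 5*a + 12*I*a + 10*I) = a^2 + a*(5 + 2*I) + 10*I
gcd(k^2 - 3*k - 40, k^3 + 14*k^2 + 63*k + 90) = k + 5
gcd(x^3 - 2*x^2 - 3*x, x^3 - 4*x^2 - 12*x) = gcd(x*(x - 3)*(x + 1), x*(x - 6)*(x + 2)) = x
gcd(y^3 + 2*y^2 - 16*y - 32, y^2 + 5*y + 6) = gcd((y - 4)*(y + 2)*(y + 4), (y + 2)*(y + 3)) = y + 2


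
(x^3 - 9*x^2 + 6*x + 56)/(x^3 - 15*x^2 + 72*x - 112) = (x + 2)/(x - 4)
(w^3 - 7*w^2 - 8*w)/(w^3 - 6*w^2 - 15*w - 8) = w/(w + 1)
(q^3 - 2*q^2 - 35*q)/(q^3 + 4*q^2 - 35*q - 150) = q*(q - 7)/(q^2 - q - 30)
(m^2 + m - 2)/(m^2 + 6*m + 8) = (m - 1)/(m + 4)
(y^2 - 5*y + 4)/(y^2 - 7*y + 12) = (y - 1)/(y - 3)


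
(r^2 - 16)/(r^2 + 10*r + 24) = (r - 4)/(r + 6)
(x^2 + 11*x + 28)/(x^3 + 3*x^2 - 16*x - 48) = (x + 7)/(x^2 - x - 12)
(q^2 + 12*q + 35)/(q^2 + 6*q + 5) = (q + 7)/(q + 1)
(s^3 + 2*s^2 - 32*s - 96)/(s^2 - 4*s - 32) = (s^2 - 2*s - 24)/(s - 8)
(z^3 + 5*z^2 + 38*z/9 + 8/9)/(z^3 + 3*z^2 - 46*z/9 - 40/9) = (3*z + 1)/(3*z - 5)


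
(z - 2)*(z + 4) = z^2 + 2*z - 8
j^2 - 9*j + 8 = (j - 8)*(j - 1)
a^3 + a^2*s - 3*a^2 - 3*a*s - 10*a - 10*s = (a - 5)*(a + 2)*(a + s)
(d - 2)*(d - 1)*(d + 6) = d^3 + 3*d^2 - 16*d + 12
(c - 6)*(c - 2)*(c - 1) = c^3 - 9*c^2 + 20*c - 12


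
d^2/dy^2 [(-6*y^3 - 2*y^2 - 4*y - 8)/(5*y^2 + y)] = 16*(-12*y^3 - 75*y^2 - 15*y - 1)/(y^3*(125*y^3 + 75*y^2 + 15*y + 1))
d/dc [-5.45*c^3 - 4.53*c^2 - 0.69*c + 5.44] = -16.35*c^2 - 9.06*c - 0.69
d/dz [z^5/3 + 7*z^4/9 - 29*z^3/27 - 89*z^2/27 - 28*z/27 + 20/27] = 5*z^4/3 + 28*z^3/9 - 29*z^2/9 - 178*z/27 - 28/27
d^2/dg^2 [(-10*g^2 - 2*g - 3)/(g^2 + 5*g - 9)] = 6*(16*g^3 - 93*g^2 - 33*g - 334)/(g^6 + 15*g^5 + 48*g^4 - 145*g^3 - 432*g^2 + 1215*g - 729)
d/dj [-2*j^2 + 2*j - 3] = 2 - 4*j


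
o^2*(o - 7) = o^3 - 7*o^2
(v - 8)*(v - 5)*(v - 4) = v^3 - 17*v^2 + 92*v - 160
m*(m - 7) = m^2 - 7*m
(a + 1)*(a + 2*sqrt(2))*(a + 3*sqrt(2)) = a^3 + a^2 + 5*sqrt(2)*a^2 + 5*sqrt(2)*a + 12*a + 12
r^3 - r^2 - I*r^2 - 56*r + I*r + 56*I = (r - 8)*(r + 7)*(r - I)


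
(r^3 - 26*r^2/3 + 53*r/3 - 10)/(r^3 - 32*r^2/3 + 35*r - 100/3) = (r^2 - 7*r + 6)/(r^2 - 9*r + 20)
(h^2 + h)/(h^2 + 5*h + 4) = h/(h + 4)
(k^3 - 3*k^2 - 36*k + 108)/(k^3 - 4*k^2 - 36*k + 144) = (k - 3)/(k - 4)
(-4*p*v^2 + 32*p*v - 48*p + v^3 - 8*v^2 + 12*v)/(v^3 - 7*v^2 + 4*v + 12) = (-4*p + v)/(v + 1)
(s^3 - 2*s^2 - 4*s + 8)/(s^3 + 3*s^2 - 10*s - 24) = (s^2 - 4*s + 4)/(s^2 + s - 12)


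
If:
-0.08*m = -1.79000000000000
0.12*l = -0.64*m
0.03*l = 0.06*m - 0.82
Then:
No Solution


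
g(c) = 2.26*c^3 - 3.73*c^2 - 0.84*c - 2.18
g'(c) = 6.78*c^2 - 7.46*c - 0.84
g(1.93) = -1.45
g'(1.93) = 10.02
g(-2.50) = -58.70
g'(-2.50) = 60.18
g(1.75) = -2.96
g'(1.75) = 6.87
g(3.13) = 27.95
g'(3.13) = 42.23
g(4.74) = 150.72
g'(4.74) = 116.13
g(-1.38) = -14.06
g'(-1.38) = 22.37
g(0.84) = -4.18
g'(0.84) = -2.32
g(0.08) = -2.27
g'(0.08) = -1.39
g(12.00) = 3355.90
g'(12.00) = 885.96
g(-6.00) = -619.58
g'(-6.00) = 288.00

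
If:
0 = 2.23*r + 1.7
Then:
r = -0.76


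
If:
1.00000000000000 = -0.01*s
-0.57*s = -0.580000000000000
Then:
No Solution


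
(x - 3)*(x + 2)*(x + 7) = x^3 + 6*x^2 - 13*x - 42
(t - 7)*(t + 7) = t^2 - 49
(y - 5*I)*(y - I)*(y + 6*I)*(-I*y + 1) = -I*y^4 + y^3 - 31*I*y^2 + y - 30*I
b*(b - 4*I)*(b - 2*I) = b^3 - 6*I*b^2 - 8*b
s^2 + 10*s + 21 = (s + 3)*(s + 7)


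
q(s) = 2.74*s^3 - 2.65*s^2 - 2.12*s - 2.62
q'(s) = 8.22*s^2 - 5.3*s - 2.12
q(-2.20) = -39.96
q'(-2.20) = 49.32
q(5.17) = 294.22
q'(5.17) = 190.19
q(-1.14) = -7.71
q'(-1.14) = 14.60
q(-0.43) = -2.42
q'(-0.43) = 1.68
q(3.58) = 81.55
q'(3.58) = 84.26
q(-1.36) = -11.53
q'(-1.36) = 20.29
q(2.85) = 33.24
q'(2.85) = 49.54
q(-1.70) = -20.14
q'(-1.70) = 30.65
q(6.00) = 481.10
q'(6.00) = 262.00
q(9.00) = 1761.11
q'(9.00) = 616.00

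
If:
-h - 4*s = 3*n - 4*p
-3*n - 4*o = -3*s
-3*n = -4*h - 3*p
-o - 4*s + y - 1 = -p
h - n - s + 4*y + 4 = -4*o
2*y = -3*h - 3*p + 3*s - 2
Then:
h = 256/639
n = -928/1917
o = -130/639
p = -1952/1917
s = -1448/1917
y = -257/213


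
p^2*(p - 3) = p^3 - 3*p^2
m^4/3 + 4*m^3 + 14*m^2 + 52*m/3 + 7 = (m/3 + 1)*(m + 1)^2*(m + 7)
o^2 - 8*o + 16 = (o - 4)^2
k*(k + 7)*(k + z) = k^3 + k^2*z + 7*k^2 + 7*k*z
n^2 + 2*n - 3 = (n - 1)*(n + 3)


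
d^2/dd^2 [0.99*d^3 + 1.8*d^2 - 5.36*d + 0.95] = 5.94*d + 3.6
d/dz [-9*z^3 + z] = 1 - 27*z^2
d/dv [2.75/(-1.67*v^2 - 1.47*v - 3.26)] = (9.185*v + 4.0425)/(1.67*v^2 + 1.47*v + 3.26)^2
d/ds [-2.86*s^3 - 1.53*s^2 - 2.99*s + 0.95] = -8.58*s^2 - 3.06*s - 2.99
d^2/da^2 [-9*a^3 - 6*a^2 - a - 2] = -54*a - 12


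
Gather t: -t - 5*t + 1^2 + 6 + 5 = 12 - 6*t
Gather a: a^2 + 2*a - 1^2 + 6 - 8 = a^2 + 2*a - 3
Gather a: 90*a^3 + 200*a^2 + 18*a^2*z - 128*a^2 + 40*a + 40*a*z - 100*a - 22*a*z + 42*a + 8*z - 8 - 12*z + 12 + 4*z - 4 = 90*a^3 + a^2*(18*z + 72) + a*(18*z - 18)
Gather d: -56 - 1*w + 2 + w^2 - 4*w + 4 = w^2 - 5*w - 50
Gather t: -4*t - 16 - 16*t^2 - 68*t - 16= -16*t^2 - 72*t - 32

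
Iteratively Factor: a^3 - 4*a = (a - 2)*(a^2 + 2*a) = (a - 2)*(a + 2)*(a)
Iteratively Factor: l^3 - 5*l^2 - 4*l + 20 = (l + 2)*(l^2 - 7*l + 10) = (l - 2)*(l + 2)*(l - 5)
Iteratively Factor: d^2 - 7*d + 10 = (d - 2)*(d - 5)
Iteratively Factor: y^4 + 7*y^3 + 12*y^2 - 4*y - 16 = (y + 4)*(y^3 + 3*y^2 - 4) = (y + 2)*(y + 4)*(y^2 + y - 2) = (y - 1)*(y + 2)*(y + 4)*(y + 2)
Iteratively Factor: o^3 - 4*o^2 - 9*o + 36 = (o - 3)*(o^2 - o - 12) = (o - 4)*(o - 3)*(o + 3)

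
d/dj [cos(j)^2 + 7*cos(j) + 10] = -(2*cos(j) + 7)*sin(j)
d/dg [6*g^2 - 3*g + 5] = 12*g - 3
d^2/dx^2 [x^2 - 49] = 2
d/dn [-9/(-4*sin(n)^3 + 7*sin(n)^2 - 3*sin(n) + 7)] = 9*(-12*sin(n)^2 + 14*sin(n) - 3)*cos(n)/(4*sin(n)^3 - 7*sin(n)^2 + 3*sin(n) - 7)^2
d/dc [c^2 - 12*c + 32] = 2*c - 12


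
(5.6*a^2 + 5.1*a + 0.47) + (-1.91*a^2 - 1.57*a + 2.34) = 3.69*a^2 + 3.53*a + 2.81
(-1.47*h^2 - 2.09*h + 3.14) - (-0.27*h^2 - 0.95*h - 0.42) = -1.2*h^2 - 1.14*h + 3.56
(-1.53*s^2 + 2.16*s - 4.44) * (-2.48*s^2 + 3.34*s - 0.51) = 3.7944*s^4 - 10.467*s^3 + 19.0059*s^2 - 15.9312*s + 2.2644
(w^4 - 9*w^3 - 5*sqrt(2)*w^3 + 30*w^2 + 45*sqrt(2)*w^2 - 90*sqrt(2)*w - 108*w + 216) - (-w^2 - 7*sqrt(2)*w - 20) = w^4 - 9*w^3 - 5*sqrt(2)*w^3 + 31*w^2 + 45*sqrt(2)*w^2 - 83*sqrt(2)*w - 108*w + 236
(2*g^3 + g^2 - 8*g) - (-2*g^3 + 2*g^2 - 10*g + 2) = 4*g^3 - g^2 + 2*g - 2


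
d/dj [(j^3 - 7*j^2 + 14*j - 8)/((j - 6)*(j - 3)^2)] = (-5*j^3 + 47*j^2 - 144*j + 132)/(j^5 - 21*j^4 + 171*j^3 - 675*j^2 + 1296*j - 972)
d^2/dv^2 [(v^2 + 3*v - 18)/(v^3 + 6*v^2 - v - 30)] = 2*(v^6 + 9*v^5 - 51*v^4 - 537*v^3 - 810*v^2 + 324*v - 2448)/(v^9 + 18*v^8 + 105*v^7 + 90*v^6 - 1185*v^5 - 3042*v^4 + 3779*v^3 + 16110*v^2 - 2700*v - 27000)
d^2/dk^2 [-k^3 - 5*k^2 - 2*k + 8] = -6*k - 10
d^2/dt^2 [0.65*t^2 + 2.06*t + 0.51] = 1.30000000000000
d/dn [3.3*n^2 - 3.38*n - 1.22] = 6.6*n - 3.38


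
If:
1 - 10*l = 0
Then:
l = 1/10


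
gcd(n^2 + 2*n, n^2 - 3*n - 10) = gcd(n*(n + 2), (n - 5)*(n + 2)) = n + 2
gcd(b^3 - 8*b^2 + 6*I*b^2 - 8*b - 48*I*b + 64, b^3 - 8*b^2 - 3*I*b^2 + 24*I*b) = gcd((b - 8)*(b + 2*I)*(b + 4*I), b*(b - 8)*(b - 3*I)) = b - 8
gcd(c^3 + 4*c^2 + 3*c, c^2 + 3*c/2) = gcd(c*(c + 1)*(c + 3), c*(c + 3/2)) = c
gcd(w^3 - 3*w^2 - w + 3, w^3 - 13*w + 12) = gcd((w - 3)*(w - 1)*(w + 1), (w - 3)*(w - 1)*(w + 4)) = w^2 - 4*w + 3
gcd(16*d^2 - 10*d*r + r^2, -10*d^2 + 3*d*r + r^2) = -2*d + r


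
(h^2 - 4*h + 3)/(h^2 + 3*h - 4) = (h - 3)/(h + 4)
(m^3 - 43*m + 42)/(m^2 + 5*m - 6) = (m^2 + m - 42)/(m + 6)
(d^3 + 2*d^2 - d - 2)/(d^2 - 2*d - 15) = (-d^3 - 2*d^2 + d + 2)/(-d^2 + 2*d + 15)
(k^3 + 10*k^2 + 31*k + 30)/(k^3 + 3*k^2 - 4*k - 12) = (k + 5)/(k - 2)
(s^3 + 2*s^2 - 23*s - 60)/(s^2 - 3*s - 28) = (s^2 - 2*s - 15)/(s - 7)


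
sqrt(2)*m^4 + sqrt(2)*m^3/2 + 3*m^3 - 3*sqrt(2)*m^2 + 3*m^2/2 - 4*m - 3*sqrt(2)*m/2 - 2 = (m - sqrt(2))*(m + sqrt(2)/2)*(m + 2*sqrt(2))*(sqrt(2)*m + sqrt(2)/2)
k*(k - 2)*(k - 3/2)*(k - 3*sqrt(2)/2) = k^4 - 7*k^3/2 - 3*sqrt(2)*k^3/2 + 3*k^2 + 21*sqrt(2)*k^2/4 - 9*sqrt(2)*k/2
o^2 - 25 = (o - 5)*(o + 5)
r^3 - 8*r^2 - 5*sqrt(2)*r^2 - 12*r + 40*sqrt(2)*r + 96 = (r - 8)*(r - 6*sqrt(2))*(r + sqrt(2))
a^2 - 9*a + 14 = (a - 7)*(a - 2)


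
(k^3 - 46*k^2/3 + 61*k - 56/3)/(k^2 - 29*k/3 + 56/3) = (3*k^2 - 25*k + 8)/(3*k - 8)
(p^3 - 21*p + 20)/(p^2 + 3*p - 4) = (p^2 + p - 20)/(p + 4)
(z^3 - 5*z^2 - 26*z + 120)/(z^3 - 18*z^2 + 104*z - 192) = (z + 5)/(z - 8)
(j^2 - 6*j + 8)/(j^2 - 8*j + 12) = (j - 4)/(j - 6)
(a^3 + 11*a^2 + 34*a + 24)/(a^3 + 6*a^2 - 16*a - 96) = (a + 1)/(a - 4)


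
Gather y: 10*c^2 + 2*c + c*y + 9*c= 10*c^2 + c*y + 11*c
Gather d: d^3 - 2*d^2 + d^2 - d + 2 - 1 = d^3 - d^2 - d + 1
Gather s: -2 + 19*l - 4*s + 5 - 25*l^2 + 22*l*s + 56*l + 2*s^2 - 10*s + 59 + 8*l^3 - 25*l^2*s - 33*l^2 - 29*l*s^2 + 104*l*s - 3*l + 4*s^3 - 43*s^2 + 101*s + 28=8*l^3 - 58*l^2 + 72*l + 4*s^3 + s^2*(-29*l - 41) + s*(-25*l^2 + 126*l + 87) + 90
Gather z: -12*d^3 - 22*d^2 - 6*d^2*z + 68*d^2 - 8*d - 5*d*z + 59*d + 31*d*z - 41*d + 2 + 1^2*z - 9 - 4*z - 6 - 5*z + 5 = -12*d^3 + 46*d^2 + 10*d + z*(-6*d^2 + 26*d - 8) - 8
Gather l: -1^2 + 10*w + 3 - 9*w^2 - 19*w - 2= -9*w^2 - 9*w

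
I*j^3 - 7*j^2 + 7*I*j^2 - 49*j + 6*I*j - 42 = (j + 6)*(j + 7*I)*(I*j + I)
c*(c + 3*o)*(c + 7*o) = c^3 + 10*c^2*o + 21*c*o^2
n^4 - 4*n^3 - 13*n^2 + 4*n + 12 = (n - 6)*(n - 1)*(n + 1)*(n + 2)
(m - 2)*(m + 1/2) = m^2 - 3*m/2 - 1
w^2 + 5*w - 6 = (w - 1)*(w + 6)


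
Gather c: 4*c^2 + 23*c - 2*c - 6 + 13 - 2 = 4*c^2 + 21*c + 5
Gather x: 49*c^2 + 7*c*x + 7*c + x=49*c^2 + 7*c + x*(7*c + 1)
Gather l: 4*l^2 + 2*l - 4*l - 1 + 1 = 4*l^2 - 2*l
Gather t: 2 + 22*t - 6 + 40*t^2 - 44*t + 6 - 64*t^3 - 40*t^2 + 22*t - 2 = -64*t^3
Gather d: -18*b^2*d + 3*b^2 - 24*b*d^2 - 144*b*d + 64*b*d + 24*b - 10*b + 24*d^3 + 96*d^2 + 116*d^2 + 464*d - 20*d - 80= 3*b^2 + 14*b + 24*d^3 + d^2*(212 - 24*b) + d*(-18*b^2 - 80*b + 444) - 80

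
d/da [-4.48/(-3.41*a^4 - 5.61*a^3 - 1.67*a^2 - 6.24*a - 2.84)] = (-61.1072*a^3 - 75.3984*a^2 - 14.9632*a - 27.9552)/(3.41*a^4 + 5.61*a^3 + 1.67*a^2 + 6.24*a + 2.84)^2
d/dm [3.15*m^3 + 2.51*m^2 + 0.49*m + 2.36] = 9.45*m^2 + 5.02*m + 0.49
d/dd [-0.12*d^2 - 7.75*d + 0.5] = -0.24*d - 7.75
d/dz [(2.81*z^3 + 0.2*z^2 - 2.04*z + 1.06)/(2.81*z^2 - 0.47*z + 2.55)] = (7.8961*z^4 - 2.6414*z^3 + 27.1349*z^2 - 4.9372*z - 4.7038)/(7.8961*z^4 - 2.6414*z^3 + 14.5519*z^2 - 2.397*z + 6.5025)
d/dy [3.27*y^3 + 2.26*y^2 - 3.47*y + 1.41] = 9.81*y^2 + 4.52*y - 3.47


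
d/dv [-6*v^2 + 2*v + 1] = 2 - 12*v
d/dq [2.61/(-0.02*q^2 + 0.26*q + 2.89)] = (0.1044*q - 0.6786)/(-0.02*q^2 + 0.26*q + 2.89)^2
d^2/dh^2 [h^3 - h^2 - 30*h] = 6*h - 2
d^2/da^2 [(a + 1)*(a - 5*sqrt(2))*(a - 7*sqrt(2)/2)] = 6*a - 17*sqrt(2) + 2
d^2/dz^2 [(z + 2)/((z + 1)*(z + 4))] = 2*(z^3 + 6*z^2 + 18*z + 22)/(z^6 + 15*z^5 + 87*z^4 + 245*z^3 + 348*z^2 + 240*z + 64)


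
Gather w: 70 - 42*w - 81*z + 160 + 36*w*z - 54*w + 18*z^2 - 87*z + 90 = w*(36*z - 96) + 18*z^2 - 168*z + 320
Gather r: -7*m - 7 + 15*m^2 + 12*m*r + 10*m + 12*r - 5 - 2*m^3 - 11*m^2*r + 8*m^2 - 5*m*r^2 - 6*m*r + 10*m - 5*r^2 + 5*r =-2*m^3 + 23*m^2 + 13*m + r^2*(-5*m - 5) + r*(-11*m^2 + 6*m + 17) - 12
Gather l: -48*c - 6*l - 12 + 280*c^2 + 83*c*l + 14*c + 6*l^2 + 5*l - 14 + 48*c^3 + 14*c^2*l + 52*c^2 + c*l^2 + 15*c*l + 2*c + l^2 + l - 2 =48*c^3 + 332*c^2 - 32*c + l^2*(c + 7) + l*(14*c^2 + 98*c) - 28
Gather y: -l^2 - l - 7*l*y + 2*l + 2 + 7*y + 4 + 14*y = -l^2 + l + y*(21 - 7*l) + 6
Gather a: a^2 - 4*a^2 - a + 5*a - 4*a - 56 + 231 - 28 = 147 - 3*a^2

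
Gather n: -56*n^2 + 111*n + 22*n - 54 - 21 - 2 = -56*n^2 + 133*n - 77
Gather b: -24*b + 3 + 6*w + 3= -24*b + 6*w + 6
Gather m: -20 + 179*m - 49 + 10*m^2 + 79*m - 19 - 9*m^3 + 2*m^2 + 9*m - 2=-9*m^3 + 12*m^2 + 267*m - 90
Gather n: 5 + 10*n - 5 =10*n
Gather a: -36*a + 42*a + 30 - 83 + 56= 6*a + 3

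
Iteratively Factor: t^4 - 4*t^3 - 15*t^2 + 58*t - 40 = (t - 5)*(t^3 + t^2 - 10*t + 8) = (t - 5)*(t - 2)*(t^2 + 3*t - 4) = (t - 5)*(t - 2)*(t + 4)*(t - 1)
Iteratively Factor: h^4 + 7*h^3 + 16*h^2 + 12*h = (h + 2)*(h^3 + 5*h^2 + 6*h) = h*(h + 2)*(h^2 + 5*h + 6) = h*(h + 2)^2*(h + 3)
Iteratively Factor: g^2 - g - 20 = (g - 5)*(g + 4)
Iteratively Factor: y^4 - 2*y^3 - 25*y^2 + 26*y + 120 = (y - 3)*(y^3 + y^2 - 22*y - 40) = (y - 3)*(y + 2)*(y^2 - y - 20) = (y - 5)*(y - 3)*(y + 2)*(y + 4)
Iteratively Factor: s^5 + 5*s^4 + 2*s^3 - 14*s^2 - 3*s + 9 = (s + 3)*(s^4 + 2*s^3 - 4*s^2 - 2*s + 3) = (s + 1)*(s + 3)*(s^3 + s^2 - 5*s + 3) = (s - 1)*(s + 1)*(s + 3)*(s^2 + 2*s - 3) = (s - 1)*(s + 1)*(s + 3)^2*(s - 1)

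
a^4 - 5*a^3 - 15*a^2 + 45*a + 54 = (a - 6)*(a - 3)*(a + 1)*(a + 3)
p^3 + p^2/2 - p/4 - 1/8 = (p - 1/2)*(p + 1/2)^2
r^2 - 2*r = r*(r - 2)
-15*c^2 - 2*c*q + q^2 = (-5*c + q)*(3*c + q)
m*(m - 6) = m^2 - 6*m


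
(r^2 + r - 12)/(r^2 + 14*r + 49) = (r^2 + r - 12)/(r^2 + 14*r + 49)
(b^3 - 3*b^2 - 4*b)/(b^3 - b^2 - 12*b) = (b + 1)/(b + 3)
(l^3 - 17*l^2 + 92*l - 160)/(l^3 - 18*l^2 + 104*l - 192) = (l - 5)/(l - 6)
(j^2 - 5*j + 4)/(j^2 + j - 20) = (j - 1)/(j + 5)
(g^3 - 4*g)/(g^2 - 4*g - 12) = g*(g - 2)/(g - 6)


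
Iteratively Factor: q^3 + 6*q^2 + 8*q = (q + 4)*(q^2 + 2*q) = (q + 2)*(q + 4)*(q)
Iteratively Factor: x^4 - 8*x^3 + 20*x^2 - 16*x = (x - 2)*(x^3 - 6*x^2 + 8*x) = (x - 2)^2*(x^2 - 4*x) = x*(x - 2)^2*(x - 4)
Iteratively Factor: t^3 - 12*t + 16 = (t - 2)*(t^2 + 2*t - 8) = (t - 2)^2*(t + 4)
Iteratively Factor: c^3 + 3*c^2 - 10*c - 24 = (c + 2)*(c^2 + c - 12) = (c - 3)*(c + 2)*(c + 4)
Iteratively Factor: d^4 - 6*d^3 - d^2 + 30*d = (d - 3)*(d^3 - 3*d^2 - 10*d) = (d - 5)*(d - 3)*(d^2 + 2*d) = (d - 5)*(d - 3)*(d + 2)*(d)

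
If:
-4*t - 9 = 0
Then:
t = -9/4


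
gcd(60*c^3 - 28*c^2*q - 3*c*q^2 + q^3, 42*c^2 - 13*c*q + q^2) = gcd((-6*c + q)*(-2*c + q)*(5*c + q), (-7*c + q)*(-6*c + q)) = -6*c + q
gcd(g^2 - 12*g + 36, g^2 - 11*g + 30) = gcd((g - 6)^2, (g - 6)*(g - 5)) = g - 6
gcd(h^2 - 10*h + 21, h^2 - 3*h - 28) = h - 7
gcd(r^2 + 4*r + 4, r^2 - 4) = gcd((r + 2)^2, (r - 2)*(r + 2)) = r + 2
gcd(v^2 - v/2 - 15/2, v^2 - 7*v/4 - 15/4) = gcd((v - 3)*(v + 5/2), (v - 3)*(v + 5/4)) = v - 3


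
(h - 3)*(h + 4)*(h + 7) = h^3 + 8*h^2 - 5*h - 84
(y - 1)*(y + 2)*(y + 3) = y^3 + 4*y^2 + y - 6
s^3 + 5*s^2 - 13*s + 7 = (s - 1)^2*(s + 7)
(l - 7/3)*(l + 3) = l^2 + 2*l/3 - 7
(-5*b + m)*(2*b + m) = -10*b^2 - 3*b*m + m^2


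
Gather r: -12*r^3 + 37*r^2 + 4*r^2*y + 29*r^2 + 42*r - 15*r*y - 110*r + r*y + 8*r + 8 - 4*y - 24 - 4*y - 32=-12*r^3 + r^2*(4*y + 66) + r*(-14*y - 60) - 8*y - 48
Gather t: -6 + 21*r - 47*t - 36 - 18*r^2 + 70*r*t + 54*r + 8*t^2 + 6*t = -18*r^2 + 75*r + 8*t^2 + t*(70*r - 41) - 42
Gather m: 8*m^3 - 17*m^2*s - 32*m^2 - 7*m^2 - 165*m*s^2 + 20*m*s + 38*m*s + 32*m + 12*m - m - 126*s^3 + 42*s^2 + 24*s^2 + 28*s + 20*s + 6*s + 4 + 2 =8*m^3 + m^2*(-17*s - 39) + m*(-165*s^2 + 58*s + 43) - 126*s^3 + 66*s^2 + 54*s + 6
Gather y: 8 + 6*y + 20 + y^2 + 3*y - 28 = y^2 + 9*y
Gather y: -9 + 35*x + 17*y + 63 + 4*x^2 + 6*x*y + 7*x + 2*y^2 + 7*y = 4*x^2 + 42*x + 2*y^2 + y*(6*x + 24) + 54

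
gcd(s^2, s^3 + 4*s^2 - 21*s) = s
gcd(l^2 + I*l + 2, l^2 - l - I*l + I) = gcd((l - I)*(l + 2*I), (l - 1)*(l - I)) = l - I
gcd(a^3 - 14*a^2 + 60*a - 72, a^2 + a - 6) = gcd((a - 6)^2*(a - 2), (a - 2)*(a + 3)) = a - 2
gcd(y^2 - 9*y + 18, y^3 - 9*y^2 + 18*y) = y^2 - 9*y + 18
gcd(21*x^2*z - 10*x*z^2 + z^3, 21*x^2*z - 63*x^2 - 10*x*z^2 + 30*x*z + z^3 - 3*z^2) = 21*x^2 - 10*x*z + z^2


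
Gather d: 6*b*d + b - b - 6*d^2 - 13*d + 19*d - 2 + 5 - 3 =-6*d^2 + d*(6*b + 6)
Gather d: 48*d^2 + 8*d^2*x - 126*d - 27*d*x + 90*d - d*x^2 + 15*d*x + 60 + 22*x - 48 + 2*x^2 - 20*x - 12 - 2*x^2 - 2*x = d^2*(8*x + 48) + d*(-x^2 - 12*x - 36)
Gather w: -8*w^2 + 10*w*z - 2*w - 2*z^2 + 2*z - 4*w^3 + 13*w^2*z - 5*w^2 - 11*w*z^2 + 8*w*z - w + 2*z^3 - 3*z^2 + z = -4*w^3 + w^2*(13*z - 13) + w*(-11*z^2 + 18*z - 3) + 2*z^3 - 5*z^2 + 3*z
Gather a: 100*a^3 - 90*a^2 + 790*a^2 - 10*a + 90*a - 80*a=100*a^3 + 700*a^2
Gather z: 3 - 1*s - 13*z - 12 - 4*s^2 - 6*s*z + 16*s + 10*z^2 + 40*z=-4*s^2 + 15*s + 10*z^2 + z*(27 - 6*s) - 9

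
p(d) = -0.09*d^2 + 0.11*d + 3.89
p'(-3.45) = 0.73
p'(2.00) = -0.25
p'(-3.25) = 0.70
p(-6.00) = -0.01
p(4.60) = 2.49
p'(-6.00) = 1.19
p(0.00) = 3.89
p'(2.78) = -0.39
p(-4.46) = 1.61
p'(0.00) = 0.11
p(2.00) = 3.75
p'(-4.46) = 0.91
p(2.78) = 3.50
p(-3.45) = 2.44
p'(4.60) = -0.72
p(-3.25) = 2.58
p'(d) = 0.11 - 0.18*d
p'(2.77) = -0.39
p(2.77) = 3.50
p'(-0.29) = 0.16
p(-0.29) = 3.85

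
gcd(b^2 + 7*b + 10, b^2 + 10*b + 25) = b + 5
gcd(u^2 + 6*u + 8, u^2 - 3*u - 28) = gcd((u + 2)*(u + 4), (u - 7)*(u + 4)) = u + 4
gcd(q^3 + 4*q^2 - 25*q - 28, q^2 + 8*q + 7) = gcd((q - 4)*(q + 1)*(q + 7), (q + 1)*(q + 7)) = q^2 + 8*q + 7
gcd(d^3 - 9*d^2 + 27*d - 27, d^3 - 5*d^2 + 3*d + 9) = d^2 - 6*d + 9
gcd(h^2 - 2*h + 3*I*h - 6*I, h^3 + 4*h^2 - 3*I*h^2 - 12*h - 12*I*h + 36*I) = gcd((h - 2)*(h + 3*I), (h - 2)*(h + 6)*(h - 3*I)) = h - 2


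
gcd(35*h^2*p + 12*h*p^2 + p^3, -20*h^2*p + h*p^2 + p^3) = 5*h*p + p^2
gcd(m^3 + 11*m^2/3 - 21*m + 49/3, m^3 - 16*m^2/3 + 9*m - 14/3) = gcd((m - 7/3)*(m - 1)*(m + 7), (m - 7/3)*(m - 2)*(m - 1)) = m^2 - 10*m/3 + 7/3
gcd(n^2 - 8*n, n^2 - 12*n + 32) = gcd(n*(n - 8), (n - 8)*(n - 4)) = n - 8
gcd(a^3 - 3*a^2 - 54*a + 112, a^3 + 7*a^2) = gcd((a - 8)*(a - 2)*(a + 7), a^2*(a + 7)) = a + 7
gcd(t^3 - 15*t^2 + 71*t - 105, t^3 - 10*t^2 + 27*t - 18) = t - 3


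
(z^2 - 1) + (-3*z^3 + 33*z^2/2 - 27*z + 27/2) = -3*z^3 + 35*z^2/2 - 27*z + 25/2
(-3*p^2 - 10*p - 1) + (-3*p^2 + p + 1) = -6*p^2 - 9*p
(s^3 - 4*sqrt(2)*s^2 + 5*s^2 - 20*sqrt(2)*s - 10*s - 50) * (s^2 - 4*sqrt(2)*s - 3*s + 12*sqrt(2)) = s^5 - 8*sqrt(2)*s^4 + 2*s^4 - 16*sqrt(2)*s^3 + 7*s^3 + 44*s^2 + 160*sqrt(2)*s^2 - 330*s + 80*sqrt(2)*s - 600*sqrt(2)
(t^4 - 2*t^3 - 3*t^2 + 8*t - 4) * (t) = t^5 - 2*t^4 - 3*t^3 + 8*t^2 - 4*t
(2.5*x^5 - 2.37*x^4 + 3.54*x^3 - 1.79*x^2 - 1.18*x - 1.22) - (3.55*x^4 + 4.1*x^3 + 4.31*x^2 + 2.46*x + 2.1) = 2.5*x^5 - 5.92*x^4 - 0.56*x^3 - 6.1*x^2 - 3.64*x - 3.32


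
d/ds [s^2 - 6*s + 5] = 2*s - 6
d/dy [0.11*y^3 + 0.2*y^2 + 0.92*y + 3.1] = 0.33*y^2 + 0.4*y + 0.92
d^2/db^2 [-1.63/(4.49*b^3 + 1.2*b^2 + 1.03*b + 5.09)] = ((43.9122*b + 3.912)*(4.49*b^3 + 1.2*b^2 + 1.03*b + 5.09) - 1.63*(13.47*b^2 + 2.4*b + 1.03)*(26.94*b^2 + 4.8*b + 2.06))/(4.49*b^3 + 1.2*b^2 + 1.03*b + 5.09)^3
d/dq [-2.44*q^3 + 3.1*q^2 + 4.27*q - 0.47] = -7.32*q^2 + 6.2*q + 4.27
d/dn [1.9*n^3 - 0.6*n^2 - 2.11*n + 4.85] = 5.7*n^2 - 1.2*n - 2.11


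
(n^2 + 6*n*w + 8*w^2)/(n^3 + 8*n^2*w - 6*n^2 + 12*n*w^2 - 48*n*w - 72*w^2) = (n + 4*w)/(n^2 + 6*n*w - 6*n - 36*w)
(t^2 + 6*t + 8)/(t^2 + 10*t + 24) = (t + 2)/(t + 6)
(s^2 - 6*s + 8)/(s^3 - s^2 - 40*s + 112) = (s - 2)/(s^2 + 3*s - 28)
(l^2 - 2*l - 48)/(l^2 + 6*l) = (l - 8)/l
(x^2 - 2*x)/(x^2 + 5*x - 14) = x/(x + 7)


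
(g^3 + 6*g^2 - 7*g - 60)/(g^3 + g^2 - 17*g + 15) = (g + 4)/(g - 1)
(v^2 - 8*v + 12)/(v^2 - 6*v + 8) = (v - 6)/(v - 4)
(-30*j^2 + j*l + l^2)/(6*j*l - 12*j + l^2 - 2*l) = (-5*j + l)/(l - 2)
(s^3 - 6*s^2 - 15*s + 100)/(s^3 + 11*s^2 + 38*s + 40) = (s^2 - 10*s + 25)/(s^2 + 7*s + 10)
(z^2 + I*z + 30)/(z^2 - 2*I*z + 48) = (z - 5*I)/(z - 8*I)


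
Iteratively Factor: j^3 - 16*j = (j)*(j^2 - 16) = j*(j + 4)*(j - 4)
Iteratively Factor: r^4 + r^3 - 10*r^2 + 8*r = (r)*(r^3 + r^2 - 10*r + 8) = r*(r - 1)*(r^2 + 2*r - 8) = r*(r - 2)*(r - 1)*(r + 4)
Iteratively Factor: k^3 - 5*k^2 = (k)*(k^2 - 5*k) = k^2*(k - 5)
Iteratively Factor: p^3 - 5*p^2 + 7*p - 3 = (p - 3)*(p^2 - 2*p + 1) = (p - 3)*(p - 1)*(p - 1)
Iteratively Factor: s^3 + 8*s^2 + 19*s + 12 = (s + 1)*(s^2 + 7*s + 12) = (s + 1)*(s + 3)*(s + 4)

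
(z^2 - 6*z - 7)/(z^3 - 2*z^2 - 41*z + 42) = (z + 1)/(z^2 + 5*z - 6)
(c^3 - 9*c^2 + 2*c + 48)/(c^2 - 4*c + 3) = (c^2 - 6*c - 16)/(c - 1)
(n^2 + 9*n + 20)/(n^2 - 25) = (n + 4)/(n - 5)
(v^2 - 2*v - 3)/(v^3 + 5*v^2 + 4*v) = (v - 3)/(v*(v + 4))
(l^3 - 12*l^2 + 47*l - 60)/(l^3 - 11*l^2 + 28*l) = (l^2 - 8*l + 15)/(l*(l - 7))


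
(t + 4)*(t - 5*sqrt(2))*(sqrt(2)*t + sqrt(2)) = sqrt(2)*t^3 - 10*t^2 + 5*sqrt(2)*t^2 - 50*t + 4*sqrt(2)*t - 40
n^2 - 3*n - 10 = (n - 5)*(n + 2)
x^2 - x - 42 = (x - 7)*(x + 6)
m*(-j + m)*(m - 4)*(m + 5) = -j*m^3 - j*m^2 + 20*j*m + m^4 + m^3 - 20*m^2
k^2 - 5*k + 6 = (k - 3)*(k - 2)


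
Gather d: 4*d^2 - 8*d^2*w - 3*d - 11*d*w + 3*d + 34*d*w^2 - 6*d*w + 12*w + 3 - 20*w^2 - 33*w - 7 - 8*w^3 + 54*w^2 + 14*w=d^2*(4 - 8*w) + d*(34*w^2 - 17*w) - 8*w^3 + 34*w^2 - 7*w - 4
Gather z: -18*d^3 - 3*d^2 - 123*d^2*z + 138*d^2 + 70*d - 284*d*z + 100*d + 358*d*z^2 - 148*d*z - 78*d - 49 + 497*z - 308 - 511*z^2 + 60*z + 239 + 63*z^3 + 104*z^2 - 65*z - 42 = -18*d^3 + 135*d^2 + 92*d + 63*z^3 + z^2*(358*d - 407) + z*(-123*d^2 - 432*d + 492) - 160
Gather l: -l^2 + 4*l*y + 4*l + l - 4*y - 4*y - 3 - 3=-l^2 + l*(4*y + 5) - 8*y - 6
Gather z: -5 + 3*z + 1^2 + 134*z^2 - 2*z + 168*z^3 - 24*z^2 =168*z^3 + 110*z^2 + z - 4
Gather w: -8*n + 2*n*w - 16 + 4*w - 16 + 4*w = -8*n + w*(2*n + 8) - 32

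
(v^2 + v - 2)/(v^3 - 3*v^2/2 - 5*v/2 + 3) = 2*(v + 2)/(2*v^2 - v - 6)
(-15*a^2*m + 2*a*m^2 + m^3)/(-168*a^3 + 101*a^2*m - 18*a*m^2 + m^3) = m*(5*a + m)/(56*a^2 - 15*a*m + m^2)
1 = 1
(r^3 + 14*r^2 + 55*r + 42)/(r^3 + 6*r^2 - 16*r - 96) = (r^2 + 8*r + 7)/(r^2 - 16)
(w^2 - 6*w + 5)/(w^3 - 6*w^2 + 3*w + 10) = (w - 1)/(w^2 - w - 2)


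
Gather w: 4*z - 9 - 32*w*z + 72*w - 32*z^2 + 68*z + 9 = w*(72 - 32*z) - 32*z^2 + 72*z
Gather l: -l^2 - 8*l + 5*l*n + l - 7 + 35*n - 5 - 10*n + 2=-l^2 + l*(5*n - 7) + 25*n - 10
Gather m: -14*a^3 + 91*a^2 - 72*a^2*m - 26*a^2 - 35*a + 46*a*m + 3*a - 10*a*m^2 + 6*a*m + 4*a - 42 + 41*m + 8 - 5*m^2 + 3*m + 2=-14*a^3 + 65*a^2 - 28*a + m^2*(-10*a - 5) + m*(-72*a^2 + 52*a + 44) - 32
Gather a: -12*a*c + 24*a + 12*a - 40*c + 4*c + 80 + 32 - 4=a*(36 - 12*c) - 36*c + 108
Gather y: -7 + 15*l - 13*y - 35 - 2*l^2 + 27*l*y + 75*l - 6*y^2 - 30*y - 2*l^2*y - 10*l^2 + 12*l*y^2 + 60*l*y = -12*l^2 + 90*l + y^2*(12*l - 6) + y*(-2*l^2 + 87*l - 43) - 42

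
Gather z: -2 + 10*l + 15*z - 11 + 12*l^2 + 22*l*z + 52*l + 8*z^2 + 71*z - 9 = 12*l^2 + 62*l + 8*z^2 + z*(22*l + 86) - 22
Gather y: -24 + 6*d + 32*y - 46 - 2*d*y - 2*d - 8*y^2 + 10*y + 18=4*d - 8*y^2 + y*(42 - 2*d) - 52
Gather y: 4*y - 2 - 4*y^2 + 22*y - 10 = -4*y^2 + 26*y - 12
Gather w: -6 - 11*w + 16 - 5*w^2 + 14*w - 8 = -5*w^2 + 3*w + 2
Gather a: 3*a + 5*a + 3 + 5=8*a + 8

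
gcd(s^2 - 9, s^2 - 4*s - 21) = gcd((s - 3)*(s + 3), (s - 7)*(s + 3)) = s + 3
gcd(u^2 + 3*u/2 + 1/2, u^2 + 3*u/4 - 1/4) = u + 1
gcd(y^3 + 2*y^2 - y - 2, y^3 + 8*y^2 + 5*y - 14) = y^2 + y - 2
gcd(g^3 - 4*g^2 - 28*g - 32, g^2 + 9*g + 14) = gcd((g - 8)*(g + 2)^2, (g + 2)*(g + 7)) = g + 2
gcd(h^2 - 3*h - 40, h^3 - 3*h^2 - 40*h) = h^2 - 3*h - 40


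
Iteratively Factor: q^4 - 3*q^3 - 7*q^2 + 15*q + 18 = (q + 1)*(q^3 - 4*q^2 - 3*q + 18) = (q - 3)*(q + 1)*(q^2 - q - 6) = (q - 3)^2*(q + 1)*(q + 2)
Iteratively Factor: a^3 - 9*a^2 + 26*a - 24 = (a - 2)*(a^2 - 7*a + 12) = (a - 4)*(a - 2)*(a - 3)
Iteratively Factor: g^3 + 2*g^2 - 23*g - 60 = (g - 5)*(g^2 + 7*g + 12) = (g - 5)*(g + 3)*(g + 4)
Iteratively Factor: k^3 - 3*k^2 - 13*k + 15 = (k + 3)*(k^2 - 6*k + 5) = (k - 5)*(k + 3)*(k - 1)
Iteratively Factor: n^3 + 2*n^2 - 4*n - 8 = (n + 2)*(n^2 - 4) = (n - 2)*(n + 2)*(n + 2)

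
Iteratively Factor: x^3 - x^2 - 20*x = (x - 5)*(x^2 + 4*x) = x*(x - 5)*(x + 4)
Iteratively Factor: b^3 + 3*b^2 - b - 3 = (b + 3)*(b^2 - 1) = (b - 1)*(b + 3)*(b + 1)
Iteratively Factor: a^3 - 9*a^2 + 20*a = (a - 5)*(a^2 - 4*a) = (a - 5)*(a - 4)*(a)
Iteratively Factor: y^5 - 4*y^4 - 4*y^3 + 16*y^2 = (y)*(y^4 - 4*y^3 - 4*y^2 + 16*y) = y*(y - 2)*(y^3 - 2*y^2 - 8*y) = y*(y - 2)*(y + 2)*(y^2 - 4*y) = y^2*(y - 2)*(y + 2)*(y - 4)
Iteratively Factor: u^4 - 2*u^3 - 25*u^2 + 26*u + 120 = (u - 5)*(u^3 + 3*u^2 - 10*u - 24) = (u - 5)*(u + 2)*(u^2 + u - 12) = (u - 5)*(u + 2)*(u + 4)*(u - 3)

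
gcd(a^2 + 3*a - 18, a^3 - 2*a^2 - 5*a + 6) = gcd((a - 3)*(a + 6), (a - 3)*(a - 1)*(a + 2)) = a - 3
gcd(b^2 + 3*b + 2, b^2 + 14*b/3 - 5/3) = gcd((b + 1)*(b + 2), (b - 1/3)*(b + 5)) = 1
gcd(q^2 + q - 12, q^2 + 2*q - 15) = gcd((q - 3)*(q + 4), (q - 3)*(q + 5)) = q - 3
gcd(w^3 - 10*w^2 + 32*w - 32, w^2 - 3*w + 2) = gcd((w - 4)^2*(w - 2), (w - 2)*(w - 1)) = w - 2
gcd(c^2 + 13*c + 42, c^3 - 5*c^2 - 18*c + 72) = 1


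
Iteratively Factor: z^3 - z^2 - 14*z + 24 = (z - 3)*(z^2 + 2*z - 8) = (z - 3)*(z - 2)*(z + 4)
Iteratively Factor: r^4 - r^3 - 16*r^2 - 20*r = (r - 5)*(r^3 + 4*r^2 + 4*r) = r*(r - 5)*(r^2 + 4*r + 4) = r*(r - 5)*(r + 2)*(r + 2)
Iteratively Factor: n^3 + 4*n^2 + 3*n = (n + 1)*(n^2 + 3*n) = n*(n + 1)*(n + 3)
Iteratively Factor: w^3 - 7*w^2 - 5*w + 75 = (w - 5)*(w^2 - 2*w - 15) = (w - 5)*(w + 3)*(w - 5)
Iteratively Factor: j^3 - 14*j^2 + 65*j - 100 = (j - 4)*(j^2 - 10*j + 25) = (j - 5)*(j - 4)*(j - 5)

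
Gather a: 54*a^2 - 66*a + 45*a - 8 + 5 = 54*a^2 - 21*a - 3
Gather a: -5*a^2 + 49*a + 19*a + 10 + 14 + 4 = -5*a^2 + 68*a + 28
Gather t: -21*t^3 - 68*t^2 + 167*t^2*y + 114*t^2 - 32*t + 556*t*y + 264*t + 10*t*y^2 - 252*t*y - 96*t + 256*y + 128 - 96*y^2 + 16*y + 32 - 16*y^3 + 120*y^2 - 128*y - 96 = -21*t^3 + t^2*(167*y + 46) + t*(10*y^2 + 304*y + 136) - 16*y^3 + 24*y^2 + 144*y + 64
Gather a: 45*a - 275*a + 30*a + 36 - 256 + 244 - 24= -200*a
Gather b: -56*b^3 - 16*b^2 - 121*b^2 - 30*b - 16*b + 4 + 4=-56*b^3 - 137*b^2 - 46*b + 8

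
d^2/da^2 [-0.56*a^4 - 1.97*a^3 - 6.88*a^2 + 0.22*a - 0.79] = -6.72*a^2 - 11.82*a - 13.76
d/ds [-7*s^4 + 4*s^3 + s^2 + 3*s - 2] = -28*s^3 + 12*s^2 + 2*s + 3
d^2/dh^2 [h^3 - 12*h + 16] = 6*h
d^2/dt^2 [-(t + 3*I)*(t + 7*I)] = -2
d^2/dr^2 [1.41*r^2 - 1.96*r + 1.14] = 2.82000000000000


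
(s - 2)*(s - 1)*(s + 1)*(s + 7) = s^4 + 5*s^3 - 15*s^2 - 5*s + 14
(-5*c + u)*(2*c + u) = -10*c^2 - 3*c*u + u^2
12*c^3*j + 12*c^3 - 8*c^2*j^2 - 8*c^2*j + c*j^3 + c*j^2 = (-6*c + j)*(-2*c + j)*(c*j + c)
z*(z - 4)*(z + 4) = z^3 - 16*z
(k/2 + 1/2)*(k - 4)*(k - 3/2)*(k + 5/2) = k^4/2 - k^3 - 43*k^2/8 + 29*k/8 + 15/2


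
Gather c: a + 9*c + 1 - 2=a + 9*c - 1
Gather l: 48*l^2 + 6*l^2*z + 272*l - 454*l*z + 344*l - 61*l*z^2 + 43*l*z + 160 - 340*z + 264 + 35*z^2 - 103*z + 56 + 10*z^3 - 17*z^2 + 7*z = l^2*(6*z + 48) + l*(-61*z^2 - 411*z + 616) + 10*z^3 + 18*z^2 - 436*z + 480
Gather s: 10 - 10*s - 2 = 8 - 10*s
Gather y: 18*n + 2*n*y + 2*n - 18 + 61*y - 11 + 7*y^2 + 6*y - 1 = 20*n + 7*y^2 + y*(2*n + 67) - 30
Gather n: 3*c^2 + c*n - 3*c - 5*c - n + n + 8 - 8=3*c^2 + c*n - 8*c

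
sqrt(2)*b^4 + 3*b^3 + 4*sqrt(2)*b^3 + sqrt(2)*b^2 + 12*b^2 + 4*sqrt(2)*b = b*(b + 4)*(b + sqrt(2))*(sqrt(2)*b + 1)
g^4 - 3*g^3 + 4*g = g*(g - 2)^2*(g + 1)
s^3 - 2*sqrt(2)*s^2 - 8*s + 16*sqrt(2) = (s - 2*sqrt(2))^2*(s + 2*sqrt(2))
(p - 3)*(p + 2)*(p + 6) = p^3 + 5*p^2 - 12*p - 36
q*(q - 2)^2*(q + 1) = q^4 - 3*q^3 + 4*q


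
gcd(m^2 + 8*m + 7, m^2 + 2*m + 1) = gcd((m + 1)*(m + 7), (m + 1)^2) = m + 1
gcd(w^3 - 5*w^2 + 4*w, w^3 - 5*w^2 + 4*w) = w^3 - 5*w^2 + 4*w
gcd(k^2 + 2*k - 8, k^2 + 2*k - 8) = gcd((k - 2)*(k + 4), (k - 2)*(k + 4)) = k^2 + 2*k - 8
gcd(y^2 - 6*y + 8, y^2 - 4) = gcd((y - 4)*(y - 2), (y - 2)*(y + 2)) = y - 2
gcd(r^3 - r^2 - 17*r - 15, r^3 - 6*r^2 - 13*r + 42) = r + 3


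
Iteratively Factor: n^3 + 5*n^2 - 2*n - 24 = (n + 4)*(n^2 + n - 6) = (n + 3)*(n + 4)*(n - 2)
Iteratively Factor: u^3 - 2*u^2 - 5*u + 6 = (u - 1)*(u^2 - u - 6) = (u - 1)*(u + 2)*(u - 3)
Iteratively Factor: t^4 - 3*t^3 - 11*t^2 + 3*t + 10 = (t + 1)*(t^3 - 4*t^2 - 7*t + 10) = (t - 1)*(t + 1)*(t^2 - 3*t - 10) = (t - 5)*(t - 1)*(t + 1)*(t + 2)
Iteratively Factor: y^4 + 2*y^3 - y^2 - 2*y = (y - 1)*(y^3 + 3*y^2 + 2*y) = y*(y - 1)*(y^2 + 3*y + 2) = y*(y - 1)*(y + 2)*(y + 1)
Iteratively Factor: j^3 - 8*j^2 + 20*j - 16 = (j - 2)*(j^2 - 6*j + 8) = (j - 4)*(j - 2)*(j - 2)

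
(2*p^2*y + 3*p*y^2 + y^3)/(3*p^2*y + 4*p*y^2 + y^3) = (2*p + y)/(3*p + y)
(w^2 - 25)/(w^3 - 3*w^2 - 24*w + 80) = (w - 5)/(w^2 - 8*w + 16)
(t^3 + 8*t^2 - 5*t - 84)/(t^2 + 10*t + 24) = (t^2 + 4*t - 21)/(t + 6)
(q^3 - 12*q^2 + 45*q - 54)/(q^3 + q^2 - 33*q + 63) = (q - 6)/(q + 7)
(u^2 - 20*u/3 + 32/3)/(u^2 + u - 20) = (u - 8/3)/(u + 5)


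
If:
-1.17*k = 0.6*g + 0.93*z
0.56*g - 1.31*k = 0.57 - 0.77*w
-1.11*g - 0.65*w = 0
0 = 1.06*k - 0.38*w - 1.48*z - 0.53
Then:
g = -22.49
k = 12.53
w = 38.41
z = -1.25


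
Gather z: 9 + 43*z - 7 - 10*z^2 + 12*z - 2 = -10*z^2 + 55*z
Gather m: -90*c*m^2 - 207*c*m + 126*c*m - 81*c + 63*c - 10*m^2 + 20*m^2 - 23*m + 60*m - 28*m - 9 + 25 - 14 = -18*c + m^2*(10 - 90*c) + m*(9 - 81*c) + 2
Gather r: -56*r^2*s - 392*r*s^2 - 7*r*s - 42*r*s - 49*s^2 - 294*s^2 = -56*r^2*s + r*(-392*s^2 - 49*s) - 343*s^2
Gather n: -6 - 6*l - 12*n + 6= -6*l - 12*n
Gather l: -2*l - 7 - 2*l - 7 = -4*l - 14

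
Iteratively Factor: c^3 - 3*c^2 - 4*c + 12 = (c + 2)*(c^2 - 5*c + 6) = (c - 3)*(c + 2)*(c - 2)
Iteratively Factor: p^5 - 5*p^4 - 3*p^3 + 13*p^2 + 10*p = (p + 1)*(p^4 - 6*p^3 + 3*p^2 + 10*p) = (p + 1)^2*(p^3 - 7*p^2 + 10*p) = (p - 2)*(p + 1)^2*(p^2 - 5*p) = (p - 5)*(p - 2)*(p + 1)^2*(p)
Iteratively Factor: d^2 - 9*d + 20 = (d - 4)*(d - 5)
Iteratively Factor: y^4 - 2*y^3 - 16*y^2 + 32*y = (y)*(y^3 - 2*y^2 - 16*y + 32) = y*(y - 2)*(y^2 - 16) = y*(y - 2)*(y + 4)*(y - 4)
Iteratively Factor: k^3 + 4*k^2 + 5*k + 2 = (k + 1)*(k^2 + 3*k + 2) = (k + 1)*(k + 2)*(k + 1)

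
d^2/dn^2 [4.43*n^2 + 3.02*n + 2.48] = 8.86000000000000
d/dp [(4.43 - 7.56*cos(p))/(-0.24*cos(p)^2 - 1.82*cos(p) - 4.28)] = (1.8144*cos(p)^2 - 2.1264*cos(p) - 40.4194)*sin(p)/(0.0576*cos(p)^4 + 0.8736*cos(p)^3 + 5.3668*cos(p)^2 + 15.5792*cos(p) + 18.3184)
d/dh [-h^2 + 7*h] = 7 - 2*h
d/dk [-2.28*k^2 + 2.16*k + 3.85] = 2.16 - 4.56*k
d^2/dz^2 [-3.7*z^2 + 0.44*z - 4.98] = -7.40000000000000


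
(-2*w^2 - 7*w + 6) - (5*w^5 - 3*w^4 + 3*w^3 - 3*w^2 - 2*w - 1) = -5*w^5 + 3*w^4 - 3*w^3 + w^2 - 5*w + 7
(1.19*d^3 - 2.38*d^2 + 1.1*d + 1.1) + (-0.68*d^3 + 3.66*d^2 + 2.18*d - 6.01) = 0.51*d^3 + 1.28*d^2 + 3.28*d - 4.91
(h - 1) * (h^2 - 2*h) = h^3 - 3*h^2 + 2*h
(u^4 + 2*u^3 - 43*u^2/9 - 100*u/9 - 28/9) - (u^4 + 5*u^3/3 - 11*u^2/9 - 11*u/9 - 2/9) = u^3/3 - 32*u^2/9 - 89*u/9 - 26/9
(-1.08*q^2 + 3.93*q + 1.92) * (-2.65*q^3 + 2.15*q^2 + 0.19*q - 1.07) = 2.862*q^5 - 12.7365*q^4 + 3.1563*q^3 + 6.0303*q^2 - 3.8403*q - 2.0544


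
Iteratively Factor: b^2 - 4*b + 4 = (b - 2)*(b - 2)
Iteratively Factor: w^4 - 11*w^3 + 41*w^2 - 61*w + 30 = (w - 2)*(w^3 - 9*w^2 + 23*w - 15) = (w - 3)*(w - 2)*(w^2 - 6*w + 5) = (w - 5)*(w - 3)*(w - 2)*(w - 1)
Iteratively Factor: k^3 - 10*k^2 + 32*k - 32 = (k - 2)*(k^2 - 8*k + 16) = (k - 4)*(k - 2)*(k - 4)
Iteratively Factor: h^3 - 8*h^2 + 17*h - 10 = (h - 1)*(h^2 - 7*h + 10) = (h - 2)*(h - 1)*(h - 5)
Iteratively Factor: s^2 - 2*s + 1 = (s - 1)*(s - 1)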